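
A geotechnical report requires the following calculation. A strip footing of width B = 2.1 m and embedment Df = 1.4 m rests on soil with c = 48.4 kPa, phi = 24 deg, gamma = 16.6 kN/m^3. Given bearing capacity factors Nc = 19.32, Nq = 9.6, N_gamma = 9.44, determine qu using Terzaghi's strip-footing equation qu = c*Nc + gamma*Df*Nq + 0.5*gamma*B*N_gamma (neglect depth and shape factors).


Compute qu = c*Nc + gamma*Df*Nq + 0.5*gamma*B*N_gamma
Term 1: 48.4 * 19.32 = 935.088
Term 2: 16.6 * 1.4 * 9.6 = 223.104
Term 3: 0.5 * 16.6 * 2.1 * 9.44 = 164.5392
qu = 935.088 + 223.104 + 164.5392
qu = 1322.73 kPa


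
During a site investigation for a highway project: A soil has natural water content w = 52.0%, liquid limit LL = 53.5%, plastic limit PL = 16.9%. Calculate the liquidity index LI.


First compute the plasticity index:
PI = LL - PL = 53.5 - 16.9 = 36.6
Then compute the liquidity index:
LI = (w - PL) / PI
LI = (52.0 - 16.9) / 36.6
LI = 0.959


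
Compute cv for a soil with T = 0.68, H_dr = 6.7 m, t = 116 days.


Using cv = T * H_dr^2 / t
H_dr^2 = 6.7^2 = 44.89
cv = 0.68 * 44.89 / 116
cv = 0.26315 m^2/day


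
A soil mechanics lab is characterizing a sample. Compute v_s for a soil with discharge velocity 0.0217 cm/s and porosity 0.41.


Using v_s = v_d / n
v_s = 0.0217 / 0.41
v_s = 0.05293 cm/s


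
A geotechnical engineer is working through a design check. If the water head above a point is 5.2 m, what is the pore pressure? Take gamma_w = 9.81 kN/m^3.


Result: 51.01 kPa

Derivation:
Using u = gamma_w * h_w
u = 9.81 * 5.2
u = 51.01 kPa


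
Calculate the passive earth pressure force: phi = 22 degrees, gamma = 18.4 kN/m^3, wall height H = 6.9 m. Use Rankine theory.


Compute passive earth pressure coefficient:
Kp = tan^2(45 + phi/2) = tan^2(56.0) = 2.197987
Compute passive force:
Pp = 0.5 * Kp * gamma * H^2
Pp = 0.5 * 2.197987 * 18.4 * 6.9^2
Pp = 962.74 kN/m


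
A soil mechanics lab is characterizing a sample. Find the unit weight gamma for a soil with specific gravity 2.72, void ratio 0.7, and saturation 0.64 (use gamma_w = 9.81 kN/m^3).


Result: 18.281 kN/m^3

Derivation:
Using gamma = gamma_w * (Gs + S*e) / (1 + e)
Numerator: Gs + S*e = 2.72 + 0.64*0.7 = 3.168
Denominator: 1 + e = 1 + 0.7 = 1.7
gamma = 9.81 * 3.168 / 1.7
gamma = 18.281 kN/m^3


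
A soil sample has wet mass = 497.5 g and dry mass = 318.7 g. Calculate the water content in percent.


Result: 56.1 %

Derivation:
Using w = (m_wet - m_dry) / m_dry * 100
m_wet - m_dry = 497.5 - 318.7 = 178.8 g
w = 178.8 / 318.7 * 100
w = 56.1 %


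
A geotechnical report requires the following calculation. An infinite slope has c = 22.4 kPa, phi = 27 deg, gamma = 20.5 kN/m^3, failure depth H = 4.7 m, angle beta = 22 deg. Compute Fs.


Using Fs = c / (gamma*H*sin(beta)*cos(beta)) + tan(phi)/tan(beta)
Cohesion contribution = 22.4 / (20.5*4.7*sin(22)*cos(22))
Cohesion contribution = 0.669353
Friction contribution = tan(27)/tan(22) = 1.26112
Fs = 0.669353 + 1.26112
Fs = 1.93


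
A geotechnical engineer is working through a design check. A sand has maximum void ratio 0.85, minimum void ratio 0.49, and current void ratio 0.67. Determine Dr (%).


Result: 50.0 %

Derivation:
Using Dr = (e_max - e) / (e_max - e_min) * 100
e_max - e = 0.85 - 0.67 = 0.18
e_max - e_min = 0.85 - 0.49 = 0.36
Dr = 0.18 / 0.36 * 100
Dr = 50.0 %


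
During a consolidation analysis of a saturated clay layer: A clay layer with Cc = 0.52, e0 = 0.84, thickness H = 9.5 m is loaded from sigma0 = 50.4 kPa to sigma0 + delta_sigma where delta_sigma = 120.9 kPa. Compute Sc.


Using Sc = Cc * H / (1 + e0) * log10((sigma0 + delta_sigma) / sigma0)
Stress ratio = (50.4 + 120.9) / 50.4 = 3.39881
log10(3.39881) = 0.531327
Cc * H / (1 + e0) = 0.52 * 9.5 / (1 + 0.84) = 2.68478
Sc = 2.68478 * 0.531327
Sc = 1.4265 m


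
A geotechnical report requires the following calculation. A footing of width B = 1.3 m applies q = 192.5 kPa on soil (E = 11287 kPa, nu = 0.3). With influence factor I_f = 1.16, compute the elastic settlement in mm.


Result: 23.404 mm

Derivation:
Using Se = q * B * (1 - nu^2) * I_f / E
1 - nu^2 = 1 - 0.3^2 = 0.91
Se = 192.5 * 1.3 * 0.91 * 1.16 / 11287
Se = 0.023404 m
Convert to mm: Se = 0.023404 * 1000 = 23.404 mm


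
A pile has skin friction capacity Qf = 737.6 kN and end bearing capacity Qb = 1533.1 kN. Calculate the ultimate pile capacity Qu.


Using Qu = Qf + Qb
Qu = 737.6 + 1533.1
Qu = 2270.7 kN


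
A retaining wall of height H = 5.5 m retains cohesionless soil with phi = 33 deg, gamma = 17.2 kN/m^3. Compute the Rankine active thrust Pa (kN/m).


Compute active earth pressure coefficient:
Ka = tan^2(45 - phi/2) = tan^2(28.5) = 0.294801
Compute active force:
Pa = 0.5 * Ka * gamma * H^2
Pa = 0.5 * 0.294801 * 17.2 * 5.5^2
Pa = 76.69 kN/m


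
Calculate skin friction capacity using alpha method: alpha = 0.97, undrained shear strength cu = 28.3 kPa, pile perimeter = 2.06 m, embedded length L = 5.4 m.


Using Qs = alpha * cu * perimeter * L
Qs = 0.97 * 28.3 * 2.06 * 5.4
Qs = 305.36 kN


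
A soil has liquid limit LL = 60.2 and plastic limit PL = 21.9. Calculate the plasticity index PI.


Using PI = LL - PL
PI = 60.2 - 21.9
PI = 38.3


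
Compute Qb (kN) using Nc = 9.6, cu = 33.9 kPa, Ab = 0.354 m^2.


Using Qb = Nc * cu * Ab
Qb = 9.6 * 33.9 * 0.354
Qb = 115.21 kN


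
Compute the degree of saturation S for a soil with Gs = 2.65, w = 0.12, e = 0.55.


Result: 0.5782

Derivation:
Using S = Gs * w / e
S = 2.65 * 0.12 / 0.55
S = 0.5782


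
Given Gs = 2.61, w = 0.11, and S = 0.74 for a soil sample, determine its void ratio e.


Result: 0.388

Derivation:
Using the relation e = Gs * w / S
e = 2.61 * 0.11 / 0.74
e = 0.388


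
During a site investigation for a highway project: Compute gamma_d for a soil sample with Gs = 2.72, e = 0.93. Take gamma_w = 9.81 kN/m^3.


Using gamma_d = Gs * gamma_w / (1 + e)
gamma_d = 2.72 * 9.81 / (1 + 0.93)
gamma_d = 2.72 * 9.81 / 1.93
gamma_d = 13.825 kN/m^3


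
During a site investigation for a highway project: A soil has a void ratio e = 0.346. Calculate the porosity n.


Using the relation n = e / (1 + e)
n = 0.346 / (1 + 0.346)
n = 0.346 / 1.346
n = 0.2571


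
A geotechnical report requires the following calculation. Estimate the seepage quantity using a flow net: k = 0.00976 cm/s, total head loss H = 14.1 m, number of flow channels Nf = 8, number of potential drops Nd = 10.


Result: 0.001101 m^3/s per m

Derivation:
Convert k to m/s for unit consistency with H:
k = 0.00976 cm/s = 0.00976 / 100 m/s = 9.76e-05 m/s
Using q = k * H * Nf / Nd
Nf / Nd = 8 / 10 = 0.8
q = 9.76e-05 * 14.1 * 0.8
q = 0.001101 m^3/s per m


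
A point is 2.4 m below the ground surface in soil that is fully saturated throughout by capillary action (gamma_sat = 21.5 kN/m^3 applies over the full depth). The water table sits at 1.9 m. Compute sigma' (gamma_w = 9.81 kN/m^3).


Total stress = gamma_sat * depth
sigma = 21.5 * 2.4 = 51.6 kPa
Pore water pressure u = gamma_w * (depth - d_wt)
u = 9.81 * (2.4 - 1.9) = 4.905 kPa
Effective stress = sigma - u
sigma' = 51.6 - 4.905 = 46.7 kPa


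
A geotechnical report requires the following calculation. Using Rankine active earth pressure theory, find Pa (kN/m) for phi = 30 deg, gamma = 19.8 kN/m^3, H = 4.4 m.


Compute active earth pressure coefficient:
Ka = tan^2(45 - phi/2) = tan^2(30.0) = 0.333333
Compute active force:
Pa = 0.5 * Ka * gamma * H^2
Pa = 0.5 * 0.333333 * 19.8 * 4.4^2
Pa = 63.89 kN/m


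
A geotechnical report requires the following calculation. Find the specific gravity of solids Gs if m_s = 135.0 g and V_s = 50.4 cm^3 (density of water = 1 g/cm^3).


Using Gs = m_s / (V_s * rho_w)
Since rho_w = 1 g/cm^3:
Gs = 135.0 / 50.4
Gs = 2.679


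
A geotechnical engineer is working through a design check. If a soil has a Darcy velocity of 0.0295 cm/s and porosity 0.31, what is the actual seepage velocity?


Using v_s = v_d / n
v_s = 0.0295 / 0.31
v_s = 0.09516 cm/s


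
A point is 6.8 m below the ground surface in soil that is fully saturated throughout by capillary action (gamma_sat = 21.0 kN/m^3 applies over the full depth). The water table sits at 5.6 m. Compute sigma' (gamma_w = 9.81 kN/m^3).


Result: 131.03 kPa

Derivation:
Total stress = gamma_sat * depth
sigma = 21.0 * 6.8 = 142.8 kPa
Pore water pressure u = gamma_w * (depth - d_wt)
u = 9.81 * (6.8 - 5.6) = 11.772 kPa
Effective stress = sigma - u
sigma' = 142.8 - 11.772 = 131.03 kPa


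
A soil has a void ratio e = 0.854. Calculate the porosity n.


Using the relation n = e / (1 + e)
n = 0.854 / (1 + 0.854)
n = 0.854 / 1.854
n = 0.4606


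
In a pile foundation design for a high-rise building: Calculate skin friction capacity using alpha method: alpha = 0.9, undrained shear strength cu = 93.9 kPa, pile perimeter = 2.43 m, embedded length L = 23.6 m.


Result: 4846.48 kN

Derivation:
Using Qs = alpha * cu * perimeter * L
Qs = 0.9 * 93.9 * 2.43 * 23.6
Qs = 4846.48 kN


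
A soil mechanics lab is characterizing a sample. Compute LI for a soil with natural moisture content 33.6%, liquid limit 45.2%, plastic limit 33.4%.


First compute the plasticity index:
PI = LL - PL = 45.2 - 33.4 = 11.8
Then compute the liquidity index:
LI = (w - PL) / PI
LI = (33.6 - 33.4) / 11.8
LI = 0.017


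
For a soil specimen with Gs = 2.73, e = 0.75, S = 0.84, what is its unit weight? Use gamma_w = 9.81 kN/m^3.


Using gamma = gamma_w * (Gs + S*e) / (1 + e)
Numerator: Gs + S*e = 2.73 + 0.84*0.75 = 3.36
Denominator: 1 + e = 1 + 0.75 = 1.75
gamma = 9.81 * 3.36 / 1.75
gamma = 18.835 kN/m^3


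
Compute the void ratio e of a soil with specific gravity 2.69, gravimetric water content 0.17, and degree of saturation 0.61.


Result: 0.7497

Derivation:
Using the relation e = Gs * w / S
e = 2.69 * 0.17 / 0.61
e = 0.7497


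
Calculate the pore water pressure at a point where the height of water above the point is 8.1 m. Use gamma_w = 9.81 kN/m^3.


Using u = gamma_w * h_w
u = 9.81 * 8.1
u = 79.46 kPa


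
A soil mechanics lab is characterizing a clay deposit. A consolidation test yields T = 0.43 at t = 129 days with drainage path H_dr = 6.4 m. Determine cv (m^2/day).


Using cv = T * H_dr^2 / t
H_dr^2 = 6.4^2 = 40.96
cv = 0.43 * 40.96 / 129
cv = 0.13653 m^2/day


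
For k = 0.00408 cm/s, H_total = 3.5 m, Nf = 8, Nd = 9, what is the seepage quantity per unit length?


Convert k to m/s for unit consistency with H:
k = 0.00408 cm/s = 0.00408 / 100 m/s = 4.08e-05 m/s
Using q = k * H * Nf / Nd
Nf / Nd = 8 / 9 = 0.8889
q = 4.08e-05 * 3.5 * 0.8889
q = 0.0001269 m^3/s per m


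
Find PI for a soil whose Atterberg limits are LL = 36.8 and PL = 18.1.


Using PI = LL - PL
PI = 36.8 - 18.1
PI = 18.7


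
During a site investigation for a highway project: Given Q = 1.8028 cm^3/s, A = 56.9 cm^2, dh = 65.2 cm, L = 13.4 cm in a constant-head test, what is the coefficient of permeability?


Result: 0.006512 cm/s

Derivation:
Compute hydraulic gradient:
i = dh / L = 65.2 / 13.4 = 4.86567
Then apply Darcy's law:
k = Q / (A * i)
k = 1.8028 / (56.9 * 4.86567)
k = 1.8028 / 276.857
k = 0.006512 cm/s


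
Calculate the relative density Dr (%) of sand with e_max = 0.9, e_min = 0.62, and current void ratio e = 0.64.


Using Dr = (e_max - e) / (e_max - e_min) * 100
e_max - e = 0.9 - 0.64 = 0.26
e_max - e_min = 0.9 - 0.62 = 0.28
Dr = 0.26 / 0.28 * 100
Dr = 92.86 %


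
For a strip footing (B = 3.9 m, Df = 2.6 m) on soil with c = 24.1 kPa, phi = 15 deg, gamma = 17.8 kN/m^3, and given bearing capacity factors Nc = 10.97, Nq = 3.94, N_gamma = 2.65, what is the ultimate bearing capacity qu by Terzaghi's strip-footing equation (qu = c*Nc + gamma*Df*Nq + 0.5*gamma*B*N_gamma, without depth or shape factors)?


Compute qu = c*Nc + gamma*Df*Nq + 0.5*gamma*B*N_gamma
Term 1: 24.1 * 10.97 = 264.377
Term 2: 17.8 * 2.6 * 3.94 = 182.3432
Term 3: 0.5 * 17.8 * 3.9 * 2.65 = 91.9815
qu = 264.377 + 182.3432 + 91.9815
qu = 538.7 kPa


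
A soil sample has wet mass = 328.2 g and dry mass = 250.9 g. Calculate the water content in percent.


Result: 30.81 %

Derivation:
Using w = (m_wet - m_dry) / m_dry * 100
m_wet - m_dry = 328.2 - 250.9 = 77.3 g
w = 77.3 / 250.9 * 100
w = 30.81 %


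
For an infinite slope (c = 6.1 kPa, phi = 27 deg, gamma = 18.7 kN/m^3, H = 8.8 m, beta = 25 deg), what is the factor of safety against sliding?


Result: 1.189

Derivation:
Using Fs = c / (gamma*H*sin(beta)*cos(beta)) + tan(phi)/tan(beta)
Cohesion contribution = 6.1 / (18.7*8.8*sin(25)*cos(25))
Cohesion contribution = 0.0967791
Friction contribution = tan(27)/tan(25) = 1.09268
Fs = 0.0967791 + 1.09268
Fs = 1.189


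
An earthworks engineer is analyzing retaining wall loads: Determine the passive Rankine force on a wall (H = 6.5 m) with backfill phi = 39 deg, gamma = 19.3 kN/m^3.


Result: 1792.1 kN/m

Derivation:
Compute passive earth pressure coefficient:
Kp = tan^2(45 + phi/2) = tan^2(64.5) = 4.395495
Compute passive force:
Pp = 0.5 * Kp * gamma * H^2
Pp = 0.5 * 4.395495 * 19.3 * 6.5^2
Pp = 1792.1 kN/m


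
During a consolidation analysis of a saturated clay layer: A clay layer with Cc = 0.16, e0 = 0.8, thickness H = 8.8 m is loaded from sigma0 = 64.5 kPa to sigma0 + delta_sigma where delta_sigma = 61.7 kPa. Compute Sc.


Using Sc = Cc * H / (1 + e0) * log10((sigma0 + delta_sigma) / sigma0)
Stress ratio = (64.5 + 61.7) / 64.5 = 1.95659
log10(1.95659) = 0.2915
Cc * H / (1 + e0) = 0.16 * 8.8 / (1 + 0.8) = 0.782222
Sc = 0.782222 * 0.2915
Sc = 0.228 m


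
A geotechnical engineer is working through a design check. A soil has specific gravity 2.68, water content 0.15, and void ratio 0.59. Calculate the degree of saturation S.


Using S = Gs * w / e
S = 2.68 * 0.15 / 0.59
S = 0.6814


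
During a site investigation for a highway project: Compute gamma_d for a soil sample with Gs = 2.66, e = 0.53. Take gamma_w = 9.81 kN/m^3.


Using gamma_d = Gs * gamma_w / (1 + e)
gamma_d = 2.66 * 9.81 / (1 + 0.53)
gamma_d = 2.66 * 9.81 / 1.53
gamma_d = 17.055 kN/m^3


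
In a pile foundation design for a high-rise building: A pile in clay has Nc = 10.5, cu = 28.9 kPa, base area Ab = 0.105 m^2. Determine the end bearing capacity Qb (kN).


Result: 31.86 kN

Derivation:
Using Qb = Nc * cu * Ab
Qb = 10.5 * 28.9 * 0.105
Qb = 31.86 kN


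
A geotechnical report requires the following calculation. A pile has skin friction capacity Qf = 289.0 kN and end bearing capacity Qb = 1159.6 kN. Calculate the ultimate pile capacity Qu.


Result: 1448.6 kN

Derivation:
Using Qu = Qf + Qb
Qu = 289.0 + 1159.6
Qu = 1448.6 kN


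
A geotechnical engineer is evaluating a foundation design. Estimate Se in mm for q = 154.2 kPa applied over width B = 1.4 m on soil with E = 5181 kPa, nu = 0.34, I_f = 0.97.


Result: 35.745 mm

Derivation:
Using Se = q * B * (1 - nu^2) * I_f / E
1 - nu^2 = 1 - 0.34^2 = 0.8844
Se = 154.2 * 1.4 * 0.8844 * 0.97 / 5181
Se = 0.035745 m
Convert to mm: Se = 0.035745 * 1000 = 35.745 mm


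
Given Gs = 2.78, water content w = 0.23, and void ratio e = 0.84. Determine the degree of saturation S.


Using S = Gs * w / e
S = 2.78 * 0.23 / 0.84
S = 0.7612


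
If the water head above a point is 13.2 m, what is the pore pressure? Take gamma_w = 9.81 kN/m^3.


Using u = gamma_w * h_w
u = 9.81 * 13.2
u = 129.49 kPa


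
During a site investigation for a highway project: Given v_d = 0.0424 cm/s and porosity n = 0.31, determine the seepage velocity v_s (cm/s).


Using v_s = v_d / n
v_s = 0.0424 / 0.31
v_s = 0.13677 cm/s


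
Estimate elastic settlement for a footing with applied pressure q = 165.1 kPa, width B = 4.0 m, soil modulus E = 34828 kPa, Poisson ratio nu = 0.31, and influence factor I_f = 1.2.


Result: 20.567 mm

Derivation:
Using Se = q * B * (1 - nu^2) * I_f / E
1 - nu^2 = 1 - 0.31^2 = 0.9039
Se = 165.1 * 4.0 * 0.9039 * 1.2 / 34828
Se = 0.020567 m
Convert to mm: Se = 0.020567 * 1000 = 20.567 mm


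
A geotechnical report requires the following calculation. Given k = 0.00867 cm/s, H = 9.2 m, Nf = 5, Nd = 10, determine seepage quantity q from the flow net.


Convert k to m/s for unit consistency with H:
k = 0.00867 cm/s = 0.00867 / 100 m/s = 8.67e-05 m/s
Using q = k * H * Nf / Nd
Nf / Nd = 5 / 10 = 0.5
q = 8.67e-05 * 9.2 * 0.5
q = 0.0003988 m^3/s per m


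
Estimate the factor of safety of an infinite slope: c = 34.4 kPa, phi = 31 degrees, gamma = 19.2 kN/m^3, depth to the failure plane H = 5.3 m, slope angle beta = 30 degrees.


Using Fs = c / (gamma*H*sin(beta)*cos(beta)) + tan(phi)/tan(beta)
Cohesion contribution = 34.4 / (19.2*5.3*sin(30)*cos(30))
Cohesion contribution = 0.780694
Friction contribution = tan(31)/tan(30) = 1.04072
Fs = 0.780694 + 1.04072
Fs = 1.821


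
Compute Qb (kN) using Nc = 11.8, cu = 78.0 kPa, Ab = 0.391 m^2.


Result: 359.88 kN

Derivation:
Using Qb = Nc * cu * Ab
Qb = 11.8 * 78.0 * 0.391
Qb = 359.88 kN


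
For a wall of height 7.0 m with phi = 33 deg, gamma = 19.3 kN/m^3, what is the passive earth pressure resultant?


Result: 1603.96 kN/m

Derivation:
Compute passive earth pressure coefficient:
Kp = tan^2(45 + phi/2) = tan^2(61.5) = 3.39212
Compute passive force:
Pp = 0.5 * Kp * gamma * H^2
Pp = 0.5 * 3.39212 * 19.3 * 7.0^2
Pp = 1603.96 kN/m


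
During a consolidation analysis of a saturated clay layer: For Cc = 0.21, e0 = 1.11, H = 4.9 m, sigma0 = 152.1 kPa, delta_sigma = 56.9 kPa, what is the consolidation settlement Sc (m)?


Using Sc = Cc * H / (1 + e0) * log10((sigma0 + delta_sigma) / sigma0)
Stress ratio = (152.1 + 56.9) / 152.1 = 1.3741
log10(1.3741) = 0.138017
Cc * H / (1 + e0) = 0.21 * 4.9 / (1 + 1.11) = 0.487678
Sc = 0.487678 * 0.138017
Sc = 0.0673 m


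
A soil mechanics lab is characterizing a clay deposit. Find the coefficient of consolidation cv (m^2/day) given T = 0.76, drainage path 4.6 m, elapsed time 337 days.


Result: 0.04772 m^2/day

Derivation:
Using cv = T * H_dr^2 / t
H_dr^2 = 4.6^2 = 21.16
cv = 0.76 * 21.16 / 337
cv = 0.04772 m^2/day


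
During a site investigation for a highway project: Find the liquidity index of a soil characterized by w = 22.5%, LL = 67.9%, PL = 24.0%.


Result: -0.034

Derivation:
First compute the plasticity index:
PI = LL - PL = 67.9 - 24.0 = 43.9
Then compute the liquidity index:
LI = (w - PL) / PI
LI = (22.5 - 24.0) / 43.9
LI = -0.034


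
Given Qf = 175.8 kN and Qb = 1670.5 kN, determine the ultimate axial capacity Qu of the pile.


Using Qu = Qf + Qb
Qu = 175.8 + 1670.5
Qu = 1846.3 kN


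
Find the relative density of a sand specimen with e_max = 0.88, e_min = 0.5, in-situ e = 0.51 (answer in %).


Using Dr = (e_max - e) / (e_max - e_min) * 100
e_max - e = 0.88 - 0.51 = 0.37
e_max - e_min = 0.88 - 0.5 = 0.38
Dr = 0.37 / 0.38 * 100
Dr = 97.37 %


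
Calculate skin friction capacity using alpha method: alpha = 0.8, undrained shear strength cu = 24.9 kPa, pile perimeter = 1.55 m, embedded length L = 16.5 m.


Result: 509.45 kN

Derivation:
Using Qs = alpha * cu * perimeter * L
Qs = 0.8 * 24.9 * 1.55 * 16.5
Qs = 509.45 kN


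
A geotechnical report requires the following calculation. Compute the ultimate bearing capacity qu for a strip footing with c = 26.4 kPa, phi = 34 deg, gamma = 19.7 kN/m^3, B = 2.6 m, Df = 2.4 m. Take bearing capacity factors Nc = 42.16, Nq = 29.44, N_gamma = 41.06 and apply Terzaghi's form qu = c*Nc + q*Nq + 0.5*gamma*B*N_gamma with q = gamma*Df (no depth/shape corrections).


Compute qu = c*Nc + gamma*Df*Nq + 0.5*gamma*B*N_gamma
Term 1: 26.4 * 42.16 = 1113.024
Term 2: 19.7 * 2.4 * 29.44 = 1391.9232
Term 3: 0.5 * 19.7 * 2.6 * 41.06 = 1051.5466
qu = 1113.024 + 1391.9232 + 1051.5466
qu = 3556.49 kPa


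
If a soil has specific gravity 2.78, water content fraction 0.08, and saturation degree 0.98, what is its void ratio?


Result: 0.2269

Derivation:
Using the relation e = Gs * w / S
e = 2.78 * 0.08 / 0.98
e = 0.2269


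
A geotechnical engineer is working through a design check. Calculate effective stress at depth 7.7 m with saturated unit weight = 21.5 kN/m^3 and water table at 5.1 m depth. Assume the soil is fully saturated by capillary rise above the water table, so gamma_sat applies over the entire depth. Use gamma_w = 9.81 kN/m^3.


Total stress = gamma_sat * depth
sigma = 21.5 * 7.7 = 165.55 kPa
Pore water pressure u = gamma_w * (depth - d_wt)
u = 9.81 * (7.7 - 5.1) = 25.506 kPa
Effective stress = sigma - u
sigma' = 165.55 - 25.506 = 140.04 kPa


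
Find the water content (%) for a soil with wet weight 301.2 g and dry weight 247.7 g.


Result: 21.6 %

Derivation:
Using w = (m_wet - m_dry) / m_dry * 100
m_wet - m_dry = 301.2 - 247.7 = 53.5 g
w = 53.5 / 247.7 * 100
w = 21.6 %


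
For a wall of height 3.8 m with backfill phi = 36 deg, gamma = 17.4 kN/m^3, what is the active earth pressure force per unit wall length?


Compute active earth pressure coefficient:
Ka = tan^2(45 - phi/2) = tan^2(27.0) = 0.259616
Compute active force:
Pa = 0.5 * Ka * gamma * H^2
Pa = 0.5 * 0.259616 * 17.4 * 3.8^2
Pa = 32.62 kN/m


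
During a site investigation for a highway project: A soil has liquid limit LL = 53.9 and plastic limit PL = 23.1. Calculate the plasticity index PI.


Using PI = LL - PL
PI = 53.9 - 23.1
PI = 30.8


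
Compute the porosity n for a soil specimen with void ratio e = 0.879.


Using the relation n = e / (1 + e)
n = 0.879 / (1 + 0.879)
n = 0.879 / 1.879
n = 0.4678


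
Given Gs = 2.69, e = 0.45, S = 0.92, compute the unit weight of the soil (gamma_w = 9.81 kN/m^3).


Using gamma = gamma_w * (Gs + S*e) / (1 + e)
Numerator: Gs + S*e = 2.69 + 0.92*0.45 = 3.104
Denominator: 1 + e = 1 + 0.45 = 1.45
gamma = 9.81 * 3.104 / 1.45
gamma = 21.0 kN/m^3


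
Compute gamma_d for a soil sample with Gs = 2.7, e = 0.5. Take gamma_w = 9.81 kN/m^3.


Using gamma_d = Gs * gamma_w / (1 + e)
gamma_d = 2.7 * 9.81 / (1 + 0.5)
gamma_d = 2.7 * 9.81 / 1.5
gamma_d = 17.658 kN/m^3


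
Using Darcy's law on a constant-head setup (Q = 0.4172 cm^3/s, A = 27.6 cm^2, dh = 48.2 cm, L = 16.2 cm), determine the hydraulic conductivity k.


Compute hydraulic gradient:
i = dh / L = 48.2 / 16.2 = 2.97531
Then apply Darcy's law:
k = Q / (A * i)
k = 0.4172 / (27.6 * 2.97531)
k = 0.4172 / 82.1185
k = 0.00508 cm/s


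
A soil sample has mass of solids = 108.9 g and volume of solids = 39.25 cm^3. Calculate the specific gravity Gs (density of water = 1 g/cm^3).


Using Gs = m_s / (V_s * rho_w)
Since rho_w = 1 g/cm^3:
Gs = 108.9 / 39.25
Gs = 2.775


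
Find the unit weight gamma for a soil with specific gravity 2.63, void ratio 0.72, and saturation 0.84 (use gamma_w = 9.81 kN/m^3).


Result: 18.45 kN/m^3

Derivation:
Using gamma = gamma_w * (Gs + S*e) / (1 + e)
Numerator: Gs + S*e = 2.63 + 0.84*0.72 = 3.2348
Denominator: 1 + e = 1 + 0.72 = 1.72
gamma = 9.81 * 3.2348 / 1.72
gamma = 18.45 kN/m^3


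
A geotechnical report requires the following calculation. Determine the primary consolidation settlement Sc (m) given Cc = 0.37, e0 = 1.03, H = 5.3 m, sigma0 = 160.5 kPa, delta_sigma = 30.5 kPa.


Using Sc = Cc * H / (1 + e0) * log10((sigma0 + delta_sigma) / sigma0)
Stress ratio = (160.5 + 30.5) / 160.5 = 1.19003
log10(1.19003) = 0.0755583
Cc * H / (1 + e0) = 0.37 * 5.3 / (1 + 1.03) = 0.96601
Sc = 0.96601 * 0.0755583
Sc = 0.073 m


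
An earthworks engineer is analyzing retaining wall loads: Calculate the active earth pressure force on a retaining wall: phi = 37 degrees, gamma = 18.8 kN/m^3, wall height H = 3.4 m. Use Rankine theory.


Compute active earth pressure coefficient:
Ka = tan^2(45 - phi/2) = tan^2(26.5) = 0.248584
Compute active force:
Pa = 0.5 * Ka * gamma * H^2
Pa = 0.5 * 0.248584 * 18.8 * 3.4^2
Pa = 27.01 kN/m


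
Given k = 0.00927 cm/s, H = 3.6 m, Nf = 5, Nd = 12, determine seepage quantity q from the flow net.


Result: 0.0001391 m^3/s per m

Derivation:
Convert k to m/s for unit consistency with H:
k = 0.00927 cm/s = 0.00927 / 100 m/s = 9.27e-05 m/s
Using q = k * H * Nf / Nd
Nf / Nd = 5 / 12 = 0.4167
q = 9.27e-05 * 3.6 * 0.4167
q = 0.0001391 m^3/s per m


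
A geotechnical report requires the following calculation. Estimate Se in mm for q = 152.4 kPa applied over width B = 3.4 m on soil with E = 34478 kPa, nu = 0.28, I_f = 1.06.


Using Se = q * B * (1 - nu^2) * I_f / E
1 - nu^2 = 1 - 0.28^2 = 0.9216
Se = 152.4 * 3.4 * 0.9216 * 1.06 / 34478
Se = 0.014681 m
Convert to mm: Se = 0.014681 * 1000 = 14.681 mm


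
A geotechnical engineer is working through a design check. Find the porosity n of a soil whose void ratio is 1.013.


Result: 0.5032

Derivation:
Using the relation n = e / (1 + e)
n = 1.013 / (1 + 1.013)
n = 1.013 / 2.013
n = 0.5032


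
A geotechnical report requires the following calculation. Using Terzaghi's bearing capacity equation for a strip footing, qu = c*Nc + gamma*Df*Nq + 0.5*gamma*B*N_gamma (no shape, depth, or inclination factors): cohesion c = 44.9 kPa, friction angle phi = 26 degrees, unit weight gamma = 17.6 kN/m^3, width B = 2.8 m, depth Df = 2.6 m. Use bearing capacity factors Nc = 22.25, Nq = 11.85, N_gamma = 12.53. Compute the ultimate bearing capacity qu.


Compute qu = c*Nc + gamma*Df*Nq + 0.5*gamma*B*N_gamma
Term 1: 44.9 * 22.25 = 999.025
Term 2: 17.6 * 2.6 * 11.85 = 542.256
Term 3: 0.5 * 17.6 * 2.8 * 12.53 = 308.7392
qu = 999.025 + 542.256 + 308.7392
qu = 1850.02 kPa


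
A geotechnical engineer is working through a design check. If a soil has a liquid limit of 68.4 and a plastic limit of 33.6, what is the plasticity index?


Using PI = LL - PL
PI = 68.4 - 33.6
PI = 34.8


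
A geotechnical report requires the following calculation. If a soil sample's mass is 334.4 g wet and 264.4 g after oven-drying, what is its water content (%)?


Result: 26.48 %

Derivation:
Using w = (m_wet - m_dry) / m_dry * 100
m_wet - m_dry = 334.4 - 264.4 = 70.0 g
w = 70.0 / 264.4 * 100
w = 26.48 %


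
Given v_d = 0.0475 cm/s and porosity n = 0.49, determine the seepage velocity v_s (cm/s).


Using v_s = v_d / n
v_s = 0.0475 / 0.49
v_s = 0.09694 cm/s


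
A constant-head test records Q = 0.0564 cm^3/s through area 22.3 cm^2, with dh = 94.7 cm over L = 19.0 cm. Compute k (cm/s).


Compute hydraulic gradient:
i = dh / L = 94.7 / 19.0 = 4.98421
Then apply Darcy's law:
k = Q / (A * i)
k = 0.0564 / (22.3 * 4.98421)
k = 0.0564 / 111.148
k = 0.000507 cm/s


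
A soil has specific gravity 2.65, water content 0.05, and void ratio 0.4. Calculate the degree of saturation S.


Result: 0.3312

Derivation:
Using S = Gs * w / e
S = 2.65 * 0.05 / 0.4
S = 0.3312


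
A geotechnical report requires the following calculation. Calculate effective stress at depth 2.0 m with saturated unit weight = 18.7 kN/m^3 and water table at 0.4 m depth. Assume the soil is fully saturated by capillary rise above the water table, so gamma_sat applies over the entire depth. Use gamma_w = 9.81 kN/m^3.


Result: 21.7 kPa

Derivation:
Total stress = gamma_sat * depth
sigma = 18.7 * 2.0 = 37.4 kPa
Pore water pressure u = gamma_w * (depth - d_wt)
u = 9.81 * (2.0 - 0.4) = 15.696 kPa
Effective stress = sigma - u
sigma' = 37.4 - 15.696 = 21.7 kPa


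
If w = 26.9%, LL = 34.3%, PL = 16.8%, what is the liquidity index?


First compute the plasticity index:
PI = LL - PL = 34.3 - 16.8 = 17.5
Then compute the liquidity index:
LI = (w - PL) / PI
LI = (26.9 - 16.8) / 17.5
LI = 0.577


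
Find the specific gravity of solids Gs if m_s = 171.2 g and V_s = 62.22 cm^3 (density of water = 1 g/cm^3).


Using Gs = m_s / (V_s * rho_w)
Since rho_w = 1 g/cm^3:
Gs = 171.2 / 62.22
Gs = 2.752


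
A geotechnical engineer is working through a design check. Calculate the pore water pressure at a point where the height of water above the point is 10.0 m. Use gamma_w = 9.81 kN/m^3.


Using u = gamma_w * h_w
u = 9.81 * 10.0
u = 98.1 kPa


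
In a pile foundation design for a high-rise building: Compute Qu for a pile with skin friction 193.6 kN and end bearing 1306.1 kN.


Result: 1499.7 kN

Derivation:
Using Qu = Qf + Qb
Qu = 193.6 + 1306.1
Qu = 1499.7 kN


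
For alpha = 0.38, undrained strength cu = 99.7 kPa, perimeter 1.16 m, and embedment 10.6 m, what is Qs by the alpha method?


Result: 465.85 kN

Derivation:
Using Qs = alpha * cu * perimeter * L
Qs = 0.38 * 99.7 * 1.16 * 10.6
Qs = 465.85 kN


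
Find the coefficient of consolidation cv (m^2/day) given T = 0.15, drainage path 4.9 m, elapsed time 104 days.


Using cv = T * H_dr^2 / t
H_dr^2 = 4.9^2 = 24.01
cv = 0.15 * 24.01 / 104
cv = 0.03463 m^2/day


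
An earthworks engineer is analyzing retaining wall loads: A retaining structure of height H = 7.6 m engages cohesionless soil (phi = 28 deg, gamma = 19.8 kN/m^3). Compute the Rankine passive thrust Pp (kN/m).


Compute passive earth pressure coefficient:
Kp = tan^2(45 + phi/2) = tan^2(59.0) = 2.769826
Compute passive force:
Pp = 0.5 * Kp * gamma * H^2
Pp = 0.5 * 2.769826 * 19.8 * 7.6^2
Pp = 1583.85 kN/m


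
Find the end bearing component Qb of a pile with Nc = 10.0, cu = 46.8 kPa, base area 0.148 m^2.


Using Qb = Nc * cu * Ab
Qb = 10.0 * 46.8 * 0.148
Qb = 69.26 kN


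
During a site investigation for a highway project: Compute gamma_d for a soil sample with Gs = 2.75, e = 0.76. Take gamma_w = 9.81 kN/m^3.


Using gamma_d = Gs * gamma_w / (1 + e)
gamma_d = 2.75 * 9.81 / (1 + 0.76)
gamma_d = 2.75 * 9.81 / 1.76
gamma_d = 15.328 kN/m^3


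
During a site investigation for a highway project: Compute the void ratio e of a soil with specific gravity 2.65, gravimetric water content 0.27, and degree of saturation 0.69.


Result: 1.037

Derivation:
Using the relation e = Gs * w / S
e = 2.65 * 0.27 / 0.69
e = 1.037


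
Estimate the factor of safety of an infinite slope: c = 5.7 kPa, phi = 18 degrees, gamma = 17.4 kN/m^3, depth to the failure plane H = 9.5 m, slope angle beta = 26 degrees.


Using Fs = c / (gamma*H*sin(beta)*cos(beta)) + tan(phi)/tan(beta)
Cohesion contribution = 5.7 / (17.4*9.5*sin(26)*cos(26))
Cohesion contribution = 0.0875185
Friction contribution = tan(18)/tan(26) = 0.666184
Fs = 0.0875185 + 0.666184
Fs = 0.754


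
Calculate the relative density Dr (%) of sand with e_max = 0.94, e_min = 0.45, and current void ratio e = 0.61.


Using Dr = (e_max - e) / (e_max - e_min) * 100
e_max - e = 0.94 - 0.61 = 0.33
e_max - e_min = 0.94 - 0.45 = 0.49
Dr = 0.33 / 0.49 * 100
Dr = 67.35 %


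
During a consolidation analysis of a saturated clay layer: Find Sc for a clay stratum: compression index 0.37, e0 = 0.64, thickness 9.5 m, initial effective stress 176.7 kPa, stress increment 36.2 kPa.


Result: 0.1735 m

Derivation:
Using Sc = Cc * H / (1 + e0) * log10((sigma0 + delta_sigma) / sigma0)
Stress ratio = (176.7 + 36.2) / 176.7 = 1.20487
log10(1.20487) = 0.0809391
Cc * H / (1 + e0) = 0.37 * 9.5 / (1 + 0.64) = 2.14329
Sc = 2.14329 * 0.0809391
Sc = 0.1735 m


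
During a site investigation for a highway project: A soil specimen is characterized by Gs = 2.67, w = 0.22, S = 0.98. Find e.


Using the relation e = Gs * w / S
e = 2.67 * 0.22 / 0.98
e = 0.5994


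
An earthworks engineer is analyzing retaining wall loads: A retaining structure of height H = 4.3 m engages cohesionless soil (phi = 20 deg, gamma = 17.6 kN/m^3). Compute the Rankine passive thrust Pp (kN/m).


Compute passive earth pressure coefficient:
Kp = tan^2(45 + phi/2) = tan^2(55.0) = 2.039607
Compute passive force:
Pp = 0.5 * Kp * gamma * H^2
Pp = 0.5 * 2.039607 * 17.6 * 4.3^2
Pp = 331.87 kN/m


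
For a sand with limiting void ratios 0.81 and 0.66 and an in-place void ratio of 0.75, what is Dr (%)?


Result: 40.0 %

Derivation:
Using Dr = (e_max - e) / (e_max - e_min) * 100
e_max - e = 0.81 - 0.75 = 0.06
e_max - e_min = 0.81 - 0.66 = 0.15
Dr = 0.06 / 0.15 * 100
Dr = 40.0 %


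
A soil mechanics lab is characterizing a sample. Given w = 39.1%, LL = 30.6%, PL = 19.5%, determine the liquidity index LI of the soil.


First compute the plasticity index:
PI = LL - PL = 30.6 - 19.5 = 11.1
Then compute the liquidity index:
LI = (w - PL) / PI
LI = (39.1 - 19.5) / 11.1
LI = 1.766


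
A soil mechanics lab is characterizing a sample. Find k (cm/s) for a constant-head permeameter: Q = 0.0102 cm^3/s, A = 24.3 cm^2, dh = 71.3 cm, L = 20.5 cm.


Compute hydraulic gradient:
i = dh / L = 71.3 / 20.5 = 3.47805
Then apply Darcy's law:
k = Q / (A * i)
k = 0.0102 / (24.3 * 3.47805)
k = 0.0102 / 84.5166
k = 0.000121 cm/s


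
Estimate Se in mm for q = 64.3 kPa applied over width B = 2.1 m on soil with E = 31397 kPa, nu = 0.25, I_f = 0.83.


Using Se = q * B * (1 - nu^2) * I_f / E
1 - nu^2 = 1 - 0.25^2 = 0.9375
Se = 64.3 * 2.1 * 0.9375 * 0.83 / 31397
Se = 0.003347 m
Convert to mm: Se = 0.003347 * 1000 = 3.347 mm


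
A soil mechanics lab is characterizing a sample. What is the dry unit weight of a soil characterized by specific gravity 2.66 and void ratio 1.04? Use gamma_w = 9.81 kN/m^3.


Result: 12.791 kN/m^3

Derivation:
Using gamma_d = Gs * gamma_w / (1 + e)
gamma_d = 2.66 * 9.81 / (1 + 1.04)
gamma_d = 2.66 * 9.81 / 2.04
gamma_d = 12.791 kN/m^3


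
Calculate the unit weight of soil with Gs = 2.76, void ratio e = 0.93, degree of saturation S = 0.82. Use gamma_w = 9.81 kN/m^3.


Using gamma = gamma_w * (Gs + S*e) / (1 + e)
Numerator: Gs + S*e = 2.76 + 0.82*0.93 = 3.5226
Denominator: 1 + e = 1 + 0.93 = 1.93
gamma = 9.81 * 3.5226 / 1.93
gamma = 17.905 kN/m^3


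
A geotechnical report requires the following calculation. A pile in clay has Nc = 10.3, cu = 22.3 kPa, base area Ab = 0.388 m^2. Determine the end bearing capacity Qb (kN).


Using Qb = Nc * cu * Ab
Qb = 10.3 * 22.3 * 0.388
Qb = 89.12 kN


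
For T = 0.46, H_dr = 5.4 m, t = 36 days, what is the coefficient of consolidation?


Using cv = T * H_dr^2 / t
H_dr^2 = 5.4^2 = 29.16
cv = 0.46 * 29.16 / 36
cv = 0.3726 m^2/day


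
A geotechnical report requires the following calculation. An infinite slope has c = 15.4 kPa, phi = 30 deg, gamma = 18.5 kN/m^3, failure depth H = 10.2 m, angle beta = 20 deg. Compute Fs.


Result: 1.84

Derivation:
Using Fs = c / (gamma*H*sin(beta)*cos(beta)) + tan(phi)/tan(beta)
Cohesion contribution = 15.4 / (18.5*10.2*sin(20)*cos(20))
Cohesion contribution = 0.253928
Friction contribution = tan(30)/tan(20) = 1.58626
Fs = 0.253928 + 1.58626
Fs = 1.84


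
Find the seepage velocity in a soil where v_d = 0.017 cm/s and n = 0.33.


Using v_s = v_d / n
v_s = 0.017 / 0.33
v_s = 0.05152 cm/s


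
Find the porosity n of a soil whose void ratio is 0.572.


Result: 0.3639

Derivation:
Using the relation n = e / (1 + e)
n = 0.572 / (1 + 0.572)
n = 0.572 / 1.572
n = 0.3639


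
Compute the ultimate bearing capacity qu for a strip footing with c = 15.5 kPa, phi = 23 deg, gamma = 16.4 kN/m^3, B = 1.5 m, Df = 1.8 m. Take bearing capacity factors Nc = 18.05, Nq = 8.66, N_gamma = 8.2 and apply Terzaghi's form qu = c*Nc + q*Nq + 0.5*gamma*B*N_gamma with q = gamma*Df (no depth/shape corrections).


Result: 636.28 kPa

Derivation:
Compute qu = c*Nc + gamma*Df*Nq + 0.5*gamma*B*N_gamma
Term 1: 15.5 * 18.05 = 279.775
Term 2: 16.4 * 1.8 * 8.66 = 255.6432
Term 3: 0.5 * 16.4 * 1.5 * 8.2 = 100.86
qu = 279.775 + 255.6432 + 100.86
qu = 636.28 kPa


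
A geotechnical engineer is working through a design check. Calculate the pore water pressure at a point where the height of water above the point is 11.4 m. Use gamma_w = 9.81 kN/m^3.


Using u = gamma_w * h_w
u = 9.81 * 11.4
u = 111.83 kPa


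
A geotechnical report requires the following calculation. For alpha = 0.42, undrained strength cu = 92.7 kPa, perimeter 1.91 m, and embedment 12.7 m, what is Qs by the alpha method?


Using Qs = alpha * cu * perimeter * L
Qs = 0.42 * 92.7 * 1.91 * 12.7
Qs = 944.42 kN


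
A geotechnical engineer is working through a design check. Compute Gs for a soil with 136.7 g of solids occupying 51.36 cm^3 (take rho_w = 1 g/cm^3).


Result: 2.662

Derivation:
Using Gs = m_s / (V_s * rho_w)
Since rho_w = 1 g/cm^3:
Gs = 136.7 / 51.36
Gs = 2.662


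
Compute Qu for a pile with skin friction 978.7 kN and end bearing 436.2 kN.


Using Qu = Qf + Qb
Qu = 978.7 + 436.2
Qu = 1414.9 kN


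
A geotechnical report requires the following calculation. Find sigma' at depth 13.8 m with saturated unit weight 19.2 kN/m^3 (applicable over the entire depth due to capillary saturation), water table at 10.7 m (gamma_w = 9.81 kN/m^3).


Total stress = gamma_sat * depth
sigma = 19.2 * 13.8 = 264.96 kPa
Pore water pressure u = gamma_w * (depth - d_wt)
u = 9.81 * (13.8 - 10.7) = 30.411 kPa
Effective stress = sigma - u
sigma' = 264.96 - 30.411 = 234.55 kPa


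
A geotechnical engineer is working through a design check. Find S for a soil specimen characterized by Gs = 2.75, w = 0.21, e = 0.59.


Using S = Gs * w / e
S = 2.75 * 0.21 / 0.59
S = 0.9788


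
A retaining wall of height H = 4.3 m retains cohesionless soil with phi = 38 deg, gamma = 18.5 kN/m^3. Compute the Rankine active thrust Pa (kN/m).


Compute active earth pressure coefficient:
Ka = tan^2(45 - phi/2) = tan^2(26.0) = 0.237883
Compute active force:
Pa = 0.5 * Ka * gamma * H^2
Pa = 0.5 * 0.237883 * 18.5 * 4.3^2
Pa = 40.69 kN/m


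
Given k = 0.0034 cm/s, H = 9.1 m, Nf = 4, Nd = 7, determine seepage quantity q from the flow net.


Convert k to m/s for unit consistency with H:
k = 0.0034 cm/s = 0.0034 / 100 m/s = 3.4e-05 m/s
Using q = k * H * Nf / Nd
Nf / Nd = 4 / 7 = 0.5714
q = 3.4e-05 * 9.1 * 0.5714
q = 0.0001768 m^3/s per m


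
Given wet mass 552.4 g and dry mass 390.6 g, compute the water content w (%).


Using w = (m_wet - m_dry) / m_dry * 100
m_wet - m_dry = 552.4 - 390.6 = 161.8 g
w = 161.8 / 390.6 * 100
w = 41.42 %


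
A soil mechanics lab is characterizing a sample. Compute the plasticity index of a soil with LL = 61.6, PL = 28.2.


Result: 33.4

Derivation:
Using PI = LL - PL
PI = 61.6 - 28.2
PI = 33.4


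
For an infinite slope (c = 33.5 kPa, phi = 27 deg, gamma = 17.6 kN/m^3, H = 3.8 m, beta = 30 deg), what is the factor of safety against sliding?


Using Fs = c / (gamma*H*sin(beta)*cos(beta)) + tan(phi)/tan(beta)
Cohesion contribution = 33.5 / (17.6*3.8*sin(30)*cos(30))
Cohesion contribution = 1.15677
Friction contribution = tan(27)/tan(30) = 0.882524
Fs = 1.15677 + 0.882524
Fs = 2.039


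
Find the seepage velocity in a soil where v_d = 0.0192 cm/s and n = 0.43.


Using v_s = v_d / n
v_s = 0.0192 / 0.43
v_s = 0.04465 cm/s


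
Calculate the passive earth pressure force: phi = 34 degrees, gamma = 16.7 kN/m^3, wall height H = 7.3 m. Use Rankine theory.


Result: 1573.92 kN/m

Derivation:
Compute passive earth pressure coefficient:
Kp = tan^2(45 + phi/2) = tan^2(62.0) = 3.537132
Compute passive force:
Pp = 0.5 * Kp * gamma * H^2
Pp = 0.5 * 3.537132 * 16.7 * 7.3^2
Pp = 1573.92 kN/m


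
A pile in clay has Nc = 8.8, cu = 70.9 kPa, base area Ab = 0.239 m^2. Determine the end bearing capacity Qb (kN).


Using Qb = Nc * cu * Ab
Qb = 8.8 * 70.9 * 0.239
Qb = 149.12 kN


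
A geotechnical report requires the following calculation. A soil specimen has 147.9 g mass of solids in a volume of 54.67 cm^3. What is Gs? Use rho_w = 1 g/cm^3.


Using Gs = m_s / (V_s * rho_w)
Since rho_w = 1 g/cm^3:
Gs = 147.9 / 54.67
Gs = 2.705


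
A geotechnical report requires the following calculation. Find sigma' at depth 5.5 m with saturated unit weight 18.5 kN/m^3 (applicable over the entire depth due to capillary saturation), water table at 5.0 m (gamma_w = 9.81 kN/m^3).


Total stress = gamma_sat * depth
sigma = 18.5 * 5.5 = 101.75 kPa
Pore water pressure u = gamma_w * (depth - d_wt)
u = 9.81 * (5.5 - 5.0) = 4.905 kPa
Effective stress = sigma - u
sigma' = 101.75 - 4.905 = 96.85 kPa


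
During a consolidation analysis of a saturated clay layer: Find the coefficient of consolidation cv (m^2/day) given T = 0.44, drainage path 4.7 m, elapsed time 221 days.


Result: 0.04398 m^2/day

Derivation:
Using cv = T * H_dr^2 / t
H_dr^2 = 4.7^2 = 22.09
cv = 0.44 * 22.09 / 221
cv = 0.04398 m^2/day
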